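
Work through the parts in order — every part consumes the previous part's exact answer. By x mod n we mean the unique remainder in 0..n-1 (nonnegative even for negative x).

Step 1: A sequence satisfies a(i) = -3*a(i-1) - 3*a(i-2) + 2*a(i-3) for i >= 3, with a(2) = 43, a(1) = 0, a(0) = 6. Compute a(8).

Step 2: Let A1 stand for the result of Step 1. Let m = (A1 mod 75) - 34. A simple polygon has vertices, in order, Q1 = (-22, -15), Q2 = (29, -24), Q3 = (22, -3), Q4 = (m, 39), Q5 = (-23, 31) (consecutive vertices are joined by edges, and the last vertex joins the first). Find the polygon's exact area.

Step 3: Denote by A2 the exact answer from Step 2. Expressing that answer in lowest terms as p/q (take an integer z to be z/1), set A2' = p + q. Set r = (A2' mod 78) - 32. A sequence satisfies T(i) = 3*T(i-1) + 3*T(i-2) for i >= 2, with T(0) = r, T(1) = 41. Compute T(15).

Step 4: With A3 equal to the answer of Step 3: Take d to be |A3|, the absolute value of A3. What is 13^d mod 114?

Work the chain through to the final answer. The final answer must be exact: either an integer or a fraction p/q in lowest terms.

Step 1: a(3) = -3*(43) - 3*(0) + 2*(6) = -117; iterating: a(3)=-117, a(4)=222, a(5)=-229, a(6)=-213, a(7)=1770, a(8)=-5129; answer -5129
Step 2: A1 = -5129; m = 12; cross terms: (-22*-24 - 29*-15)=963, (29*-3 - 22*-24)=441, (22*39 - 12*-3)=894, (12*31 - -23*39)=1269, (-23*-15 - -22*31)=1027; twice the area = |4594| = 4594; area = 2297; answer 2297
Step 3: A2 = 2297; threaded value p + q = 2298; r = 4; T(2) = 3*(41) + 3*(4) = 135; iterating: T(2)=135, T(3)=528, T(4)=1989, T(5)=7551, T(6)=28620, T(7)=108513, T(8)=411399, T(9)=1559736, T(10)=5913405, T(11)=22419423, T(12)=84998484, T(13)=322253721, T(14)=1221756615, T(15)=4632031008; answer 4632031008
Step 4: A3 = 4632031008; d = 4632031008; squarings mod 114: 13^1=13, 13^2=55, 13^4=61, 13^8=73, 13^16=85, 13^32=43, 13^64=25, 13^128=55, 13^256=61, 13^512=73, 13^1024=85, 13^2048=43, 13^4096=25, 13^8192=55, 13^16384=61, 13^32768=73, 13^65536=85, 13^131072=43, 13^262144=25, 13^524288=55, 13^1048576=61, 13^2097152=73, 13^4194304=85, 13^8388608=43, 13^16777216=25, 13^33554432=55, 13^67108864=61, 13^134217728=73, 13^268435456=85, 13^536870912=43, 13^1073741824=25, 13^2147483648=55, 13^4294967296=61; 13^4632031008 = 13^32 * 13^256 * 13^512 * 13^1024 * 13^2048 * 13^8192 * 13^65536 * 13^131072 * 13^262144 * 13^1048576 * 13^67108864 * 13^268435456 * 13^4294967296 = 1 (mod 114); answer 1

1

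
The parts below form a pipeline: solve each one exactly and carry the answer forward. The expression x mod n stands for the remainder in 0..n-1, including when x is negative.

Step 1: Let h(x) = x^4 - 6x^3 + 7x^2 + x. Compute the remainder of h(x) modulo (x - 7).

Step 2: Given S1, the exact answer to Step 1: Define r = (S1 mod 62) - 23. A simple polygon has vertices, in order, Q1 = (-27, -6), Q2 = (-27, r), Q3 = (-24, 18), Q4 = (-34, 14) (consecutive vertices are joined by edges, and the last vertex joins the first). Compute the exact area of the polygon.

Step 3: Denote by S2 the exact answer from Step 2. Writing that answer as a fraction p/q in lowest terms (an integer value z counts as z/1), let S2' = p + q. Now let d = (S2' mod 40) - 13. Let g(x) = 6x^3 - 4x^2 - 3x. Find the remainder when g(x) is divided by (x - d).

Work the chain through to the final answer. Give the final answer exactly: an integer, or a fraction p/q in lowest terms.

Step 1: remainder = value at the root: 1*(7)^4 - 6*(7)^3 + 7*(7)^2 + 1*(7)^1 = (2401) + (-2058) + (343) + (7) = 693; answer 693
Step 2: S1 = 693; r = -12; cross terms: (-27*-12 - -27*-6)=162, (-27*18 - -24*-12)=-774, (-24*14 - -34*18)=276, (-34*-6 - -27*14)=582; twice the area = |246| = 246; area = 123; answer 123
Step 3: S2 = 123; threaded value p + q = 124; d = -9; remainder = value at the root: 6*(-9)^3 - 4*(-9)^2 - 3*(-9)^1 = (-4374) + (-324) + (27) = -4671; answer -4671

-4671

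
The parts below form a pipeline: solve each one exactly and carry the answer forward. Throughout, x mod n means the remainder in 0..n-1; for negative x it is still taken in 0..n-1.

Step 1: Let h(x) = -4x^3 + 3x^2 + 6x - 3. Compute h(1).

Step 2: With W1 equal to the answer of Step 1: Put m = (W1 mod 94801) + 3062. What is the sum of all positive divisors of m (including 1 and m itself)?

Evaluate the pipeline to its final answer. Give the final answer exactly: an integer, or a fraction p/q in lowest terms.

5760

Step 1: -4*(1)^3 + 3*(1)^2 + 6*(1)^1 - 3 = (-4) + (3) + (6) + (-3) = 2; answer 2
Step 2: W1 = 2; m = 3064; 3064 = 2^3 * 383; sigma = (1 + 2 + 4 + 8) * (1 + 383) = 15 * 384 = 5760; answer 5760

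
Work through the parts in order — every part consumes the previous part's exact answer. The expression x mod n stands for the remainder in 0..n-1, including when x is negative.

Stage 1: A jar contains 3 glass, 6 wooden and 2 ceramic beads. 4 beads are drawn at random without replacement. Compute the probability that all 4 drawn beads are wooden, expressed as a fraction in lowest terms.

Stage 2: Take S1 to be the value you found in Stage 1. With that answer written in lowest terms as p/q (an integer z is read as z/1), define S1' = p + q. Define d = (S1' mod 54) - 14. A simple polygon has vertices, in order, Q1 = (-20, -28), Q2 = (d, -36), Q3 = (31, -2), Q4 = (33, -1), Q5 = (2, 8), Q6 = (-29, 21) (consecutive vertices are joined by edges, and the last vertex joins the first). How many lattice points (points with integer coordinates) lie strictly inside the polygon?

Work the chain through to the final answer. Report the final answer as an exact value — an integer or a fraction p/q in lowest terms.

Stage 1: total draws C(11,4) = 330; favorable C(6,4) = 15; P = 1/22; answer 1/22
Stage 2: S1 = 1/22; threaded value p + q = 23; d = 9; cross terms: (-20*-36 - 9*-28)=972, (9*-2 - 31*-36)=1098, (31*-1 - 33*-2)=35, (33*8 - 2*-1)=266, (2*21 - -29*8)=274, (-29*-28 - -20*21)=1232; twice the area = |3877| = 3877; area = 3877/2; boundary points = 1 + 2 + 1 + 1 + 1 + 1 = 7; strictly interior points = area - boundary/2 + 1 = 1936; answer 1936

1936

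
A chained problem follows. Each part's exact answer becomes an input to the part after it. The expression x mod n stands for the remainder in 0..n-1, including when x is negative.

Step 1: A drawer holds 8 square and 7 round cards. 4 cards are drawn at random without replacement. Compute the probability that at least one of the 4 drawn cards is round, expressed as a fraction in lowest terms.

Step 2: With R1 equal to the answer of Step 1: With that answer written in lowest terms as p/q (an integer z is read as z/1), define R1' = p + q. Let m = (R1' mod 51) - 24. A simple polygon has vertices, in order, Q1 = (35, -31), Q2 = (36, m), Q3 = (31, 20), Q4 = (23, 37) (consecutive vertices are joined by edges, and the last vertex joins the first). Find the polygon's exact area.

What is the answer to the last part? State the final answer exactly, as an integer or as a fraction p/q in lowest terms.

519/2

Step 1: total draws C(15,4) = 1365; complement C(8,4) = 70; favorable 1365 - 70 = 1295; P = 37/39; answer 37/39
Step 2: R1 = 37/39; threaded value p + q = 76; m = 1; cross terms: (35*1 - 36*-31)=1151, (36*20 - 31*1)=689, (31*37 - 23*20)=687, (23*-31 - 35*37)=-2008; twice the area = |519| = 519; area = 519/2; answer 519/2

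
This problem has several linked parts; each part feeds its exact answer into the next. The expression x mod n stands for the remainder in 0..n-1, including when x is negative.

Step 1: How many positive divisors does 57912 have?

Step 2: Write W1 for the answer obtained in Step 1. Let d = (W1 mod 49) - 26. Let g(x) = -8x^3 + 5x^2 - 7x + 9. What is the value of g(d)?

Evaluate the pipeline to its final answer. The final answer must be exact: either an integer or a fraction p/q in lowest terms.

Step 1: 57912 = 2^3 * 3 * 19 * 127; number of divisors = (3+1) * (1+1) * (1+1) * (1+1) = 32; answer 32
Step 2: W1 = 32; d = 6; -8*(6)^3 + 5*(6)^2 - 7*(6)^1 + 9 = (-1728) + (180) + (-42) + (9) = -1581; answer -1581

-1581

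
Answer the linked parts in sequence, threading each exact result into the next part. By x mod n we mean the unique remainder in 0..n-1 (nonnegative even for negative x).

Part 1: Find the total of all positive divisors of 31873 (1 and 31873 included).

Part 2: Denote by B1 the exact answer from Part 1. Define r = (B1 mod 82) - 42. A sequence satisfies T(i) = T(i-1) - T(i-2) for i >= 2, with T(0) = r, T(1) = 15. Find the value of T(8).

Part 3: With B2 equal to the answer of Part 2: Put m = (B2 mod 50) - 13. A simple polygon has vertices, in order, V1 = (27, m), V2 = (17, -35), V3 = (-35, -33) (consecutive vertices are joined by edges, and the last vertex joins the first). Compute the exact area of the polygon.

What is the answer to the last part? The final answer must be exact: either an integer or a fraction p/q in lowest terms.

1856

Part 1: 31873 is prime, so its only divisors are 1 and 31873; sigma = 1 + 31873 = 31874; answer 31874
Part 2: B1 = 31874; r = 16; T(2) = 1*(15) - 1*(16) = -1; iterating: T(2)=-1, T(3)=-16, T(4)=-15, T(5)=1, T(6)=16, T(7)=15, T(8)=-1; answer -1
Part 3: B2 = -1; m = 36; cross terms: (27*-35 - 17*36)=-1557, (17*-33 - -35*-35)=-1786, (-35*36 - 27*-33)=-369; twice the area = |-3712| = 3712; area = 1856; answer 1856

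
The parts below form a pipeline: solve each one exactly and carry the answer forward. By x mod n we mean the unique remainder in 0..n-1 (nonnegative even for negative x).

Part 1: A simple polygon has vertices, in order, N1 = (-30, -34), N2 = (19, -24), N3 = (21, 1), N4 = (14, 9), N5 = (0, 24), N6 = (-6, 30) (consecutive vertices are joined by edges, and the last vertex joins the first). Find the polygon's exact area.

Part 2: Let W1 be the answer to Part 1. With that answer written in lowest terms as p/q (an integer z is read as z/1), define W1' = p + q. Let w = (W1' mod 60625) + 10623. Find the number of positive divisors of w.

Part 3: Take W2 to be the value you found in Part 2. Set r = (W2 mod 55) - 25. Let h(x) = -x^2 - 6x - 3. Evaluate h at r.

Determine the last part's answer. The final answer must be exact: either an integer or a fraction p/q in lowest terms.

Part 1: cross terms: (-30*-24 - 19*-34)=1366, (19*1 - 21*-24)=523, (21*9 - 14*1)=175, (14*24 - 0*9)=336, (0*30 - -6*24)=144, (-6*-34 - -30*30)=1104; twice the area = |3648| = 3648; area = 1824; answer 1824
Part 2: W1 = 1824; threaded value p + q = 1825; w = 12448; 12448 = 2^5 * 389; number of divisors = (5+1) * (1+1) = 12; answer 12
Part 3: W2 = 12; r = -13; -1*(-13)^2 - 6*(-13)^1 - 3 = (-169) + (78) + (-3) = -94; answer -94

-94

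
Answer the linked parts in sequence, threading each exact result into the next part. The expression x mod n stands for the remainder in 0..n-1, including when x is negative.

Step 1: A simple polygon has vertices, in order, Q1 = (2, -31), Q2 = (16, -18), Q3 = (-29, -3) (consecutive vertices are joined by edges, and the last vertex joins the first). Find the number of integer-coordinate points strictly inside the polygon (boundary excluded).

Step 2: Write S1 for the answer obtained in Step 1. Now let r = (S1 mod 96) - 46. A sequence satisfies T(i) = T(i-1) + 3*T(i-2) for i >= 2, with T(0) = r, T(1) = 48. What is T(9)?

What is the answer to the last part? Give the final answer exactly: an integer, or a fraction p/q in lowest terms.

-1656

Step 1: cross terms: (2*-18 - 16*-31)=460, (16*-3 - -29*-18)=-570, (-29*-31 - 2*-3)=905; twice the area = |795| = 795; area = 795/2; boundary points = 1 + 15 + 1 = 17; strictly interior points = area - boundary/2 + 1 = 390; answer 390
Step 2: S1 = 390; r = -40; T(2) = 1*(48) + 3*(-40) = -72; iterating: T(2)=-72, T(3)=72, T(4)=-144, T(5)=72, T(6)=-360, T(7)=-144, T(8)=-1224, T(9)=-1656; answer -1656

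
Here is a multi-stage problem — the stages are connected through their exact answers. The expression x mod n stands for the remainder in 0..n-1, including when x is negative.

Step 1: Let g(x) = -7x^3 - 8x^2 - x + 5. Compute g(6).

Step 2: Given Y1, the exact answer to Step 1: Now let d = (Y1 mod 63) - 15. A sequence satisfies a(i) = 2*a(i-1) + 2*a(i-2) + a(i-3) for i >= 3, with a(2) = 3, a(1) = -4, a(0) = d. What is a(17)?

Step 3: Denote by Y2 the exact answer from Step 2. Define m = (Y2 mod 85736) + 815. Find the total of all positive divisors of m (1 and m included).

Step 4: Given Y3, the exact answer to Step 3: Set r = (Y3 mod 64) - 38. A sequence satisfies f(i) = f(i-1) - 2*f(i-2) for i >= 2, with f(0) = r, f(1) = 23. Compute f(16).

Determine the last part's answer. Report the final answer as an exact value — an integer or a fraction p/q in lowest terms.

Step 1: -7*(6)^3 - 8*(6)^2 - 1*(6)^1 + 5 = (-1512) + (-288) + (-6) + (5) = -1801; answer -1801
Step 2: Y1 = -1801; d = 11; a(3) = 2*(3) + 2*(-4) + 1*(11) = 9; iterating: a(3)=9, a(4)=20, a(5)=61, a(6)=171, a(7)=484, a(8)=1371, a(9)=3881, a(10)=10988, a(11)=31109, a(12)=88075, a(13)=249356, a(14)=705971, a(15)=1998729, a(16)=5658756, a(17)=16020941; answer 16020941
Step 3: Y2 = 16020941; m = 74860; 74860 = 2^2 * 5 * 19 * 197; sigma = (1 + 2 + 4) * (1 + 5) * (1 + 19) * (1 + 197) = 7 * 6 * 20 * 198 = 166320; answer 166320
Step 4: Y3 = 166320; r = 10; f(2) = 1*(23) - 2*(10) = 3; iterating: f(2)=3, f(3)=-43, f(4)=-49, f(5)=37, f(6)=135, f(7)=61, f(8)=-209, f(9)=-331, f(10)=87, f(11)=749, f(12)=575, f(13)=-923, f(14)=-2073, f(15)=-227, f(16)=3919; answer 3919

3919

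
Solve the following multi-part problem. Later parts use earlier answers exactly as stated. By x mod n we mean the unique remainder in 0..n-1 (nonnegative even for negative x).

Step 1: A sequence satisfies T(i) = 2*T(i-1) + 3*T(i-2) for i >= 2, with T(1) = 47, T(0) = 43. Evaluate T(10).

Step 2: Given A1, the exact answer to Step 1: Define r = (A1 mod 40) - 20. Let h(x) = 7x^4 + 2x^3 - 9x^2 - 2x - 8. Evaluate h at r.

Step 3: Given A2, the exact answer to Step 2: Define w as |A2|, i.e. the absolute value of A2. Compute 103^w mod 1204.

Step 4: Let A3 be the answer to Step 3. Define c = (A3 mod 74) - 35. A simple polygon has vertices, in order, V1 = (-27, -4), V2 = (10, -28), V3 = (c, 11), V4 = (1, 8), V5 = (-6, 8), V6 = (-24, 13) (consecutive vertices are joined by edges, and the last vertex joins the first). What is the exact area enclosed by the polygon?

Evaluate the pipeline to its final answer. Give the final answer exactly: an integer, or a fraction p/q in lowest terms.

Step 1: T(2) = 2*(47) + 3*(43) = 223; iterating: T(2)=223, T(3)=587, T(4)=1843, T(5)=5447, T(6)=16423, T(7)=49187, T(8)=147643, T(9)=442847, T(10)=1328623; answer 1328623
Step 2: A1 = 1328623; r = 3; 7*(3)^4 + 2*(3)^3 - 9*(3)^2 - 2*(3)^1 - 8 = (567) + (54) + (-81) + (-6) + (-8) = 526; answer 526
Step 3: A2 = 526; w = 526; squarings mod 1204: 103^1=103, 103^2=977, 103^4=961, 103^8=53, 103^16=401, 103^32=669, 103^64=877, 103^128=977, 103^256=961, 103^512=53; 103^526 = 103^2 * 103^4 * 103^8 * 103^512 = 877 (mod 1204); answer 877
Step 4: A3 = 877; c = 28; cross terms: (-27*-28 - 10*-4)=796, (10*11 - 28*-28)=894, (28*8 - 1*11)=213, (1*8 - -6*8)=56, (-6*13 - -24*8)=114, (-24*-4 - -27*13)=447; twice the area = |2520| = 2520; area = 1260; answer 1260

1260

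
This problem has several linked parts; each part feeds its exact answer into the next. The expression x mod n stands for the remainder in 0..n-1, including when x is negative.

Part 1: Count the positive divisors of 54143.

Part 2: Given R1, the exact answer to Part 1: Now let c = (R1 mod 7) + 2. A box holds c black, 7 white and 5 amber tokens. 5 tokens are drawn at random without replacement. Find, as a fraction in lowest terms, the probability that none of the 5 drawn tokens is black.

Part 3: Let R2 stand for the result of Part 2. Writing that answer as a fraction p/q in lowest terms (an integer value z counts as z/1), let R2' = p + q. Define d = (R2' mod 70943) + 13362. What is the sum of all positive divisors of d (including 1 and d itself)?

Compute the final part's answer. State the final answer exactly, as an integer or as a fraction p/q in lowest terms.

Part 1: 54143 = 29 * 1867; number of divisors = (1+1) * (1+1) = 4; answer 4
Part 2: R1 = 4; c = 6; total draws C(18,5) = 8568; favorable C(12,5) = 792; P = 11/119; answer 11/119
Part 3: R2 = 11/119; threaded value p + q = 130; d = 13492; 13492 = 2^2 * 3373; sigma = (1 + 2 + 4) * (1 + 3373) = 7 * 3374 = 23618; answer 23618

23618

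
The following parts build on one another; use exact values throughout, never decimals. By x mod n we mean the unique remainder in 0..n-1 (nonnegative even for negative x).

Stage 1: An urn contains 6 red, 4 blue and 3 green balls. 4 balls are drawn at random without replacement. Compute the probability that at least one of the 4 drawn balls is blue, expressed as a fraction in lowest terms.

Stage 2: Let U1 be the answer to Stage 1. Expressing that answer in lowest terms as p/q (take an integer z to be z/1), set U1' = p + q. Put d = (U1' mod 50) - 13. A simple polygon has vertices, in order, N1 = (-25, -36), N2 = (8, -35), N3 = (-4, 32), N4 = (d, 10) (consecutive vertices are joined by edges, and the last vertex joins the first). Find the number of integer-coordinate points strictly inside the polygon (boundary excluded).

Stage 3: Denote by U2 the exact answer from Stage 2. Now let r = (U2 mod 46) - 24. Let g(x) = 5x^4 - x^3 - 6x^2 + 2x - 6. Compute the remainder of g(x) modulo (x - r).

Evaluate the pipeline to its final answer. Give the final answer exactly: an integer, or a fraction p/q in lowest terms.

Stage 1: total draws C(13,4) = 715; complement C(9,4) = 126; favorable 715 - 126 = 589; P = 589/715; answer 589/715
Stage 2: U1 = 589/715; threaded value p + q = 1304; d = -9; cross terms: (-25*-35 - 8*-36)=1163, (8*32 - -4*-35)=116, (-4*10 - -9*32)=248, (-9*-36 - -25*10)=574; twice the area = |2101| = 2101; area = 2101/2; boundary points = 1 + 1 + 1 + 2 = 5; strictly interior points = area - boundary/2 + 1 = 1049; answer 1049
Stage 3: U2 = 1049; r = 13; remainder = value at the root: 5*(13)^4 - 1*(13)^3 - 6*(13)^2 + 2*(13)^1 - 6 = (142805) + (-2197) + (-1014) + (26) + (-6) = 139614; answer 139614

139614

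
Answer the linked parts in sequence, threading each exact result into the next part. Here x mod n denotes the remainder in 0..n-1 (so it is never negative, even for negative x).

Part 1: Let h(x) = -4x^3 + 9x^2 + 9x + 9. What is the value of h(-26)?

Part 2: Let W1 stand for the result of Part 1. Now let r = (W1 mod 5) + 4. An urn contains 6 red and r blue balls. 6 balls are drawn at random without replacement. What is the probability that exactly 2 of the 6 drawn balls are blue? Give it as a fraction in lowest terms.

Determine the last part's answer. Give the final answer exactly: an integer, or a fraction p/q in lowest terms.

Part 1: -4*(-26)^3 + 9*(-26)^2 + 9*(-26)^1 + 9 = (70304) + (6084) + (-234) + (9) = 76163; answer 76163
Part 2: W1 = 76163; r = 7; total draws C(13,6) = 1716; favorable C(7,2)*C(6,4) = 315; P = 105/572; answer 105/572

105/572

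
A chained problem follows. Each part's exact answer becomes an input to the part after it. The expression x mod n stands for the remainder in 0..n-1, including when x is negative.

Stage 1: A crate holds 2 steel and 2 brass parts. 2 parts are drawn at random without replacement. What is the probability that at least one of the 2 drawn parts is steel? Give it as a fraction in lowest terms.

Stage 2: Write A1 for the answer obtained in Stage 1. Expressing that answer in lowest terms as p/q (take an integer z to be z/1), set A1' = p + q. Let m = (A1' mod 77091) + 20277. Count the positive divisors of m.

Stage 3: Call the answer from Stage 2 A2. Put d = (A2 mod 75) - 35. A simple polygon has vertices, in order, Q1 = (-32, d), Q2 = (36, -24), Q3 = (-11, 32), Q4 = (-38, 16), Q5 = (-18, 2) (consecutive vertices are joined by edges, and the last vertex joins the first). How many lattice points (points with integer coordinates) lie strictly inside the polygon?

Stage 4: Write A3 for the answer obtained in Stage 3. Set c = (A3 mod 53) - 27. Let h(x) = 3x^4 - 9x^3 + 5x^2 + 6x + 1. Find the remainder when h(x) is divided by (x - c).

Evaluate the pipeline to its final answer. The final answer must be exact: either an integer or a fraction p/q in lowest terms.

21561

Stage 1: total draws C(4,2) = 6; complement C(2,2) = 1; favorable 6 - 1 = 5; P = 5/6; answer 5/6
Stage 2: A1 = 5/6; threaded value p + q = 11; m = 20288; 20288 = 2^6 * 317; number of divisors = (6+1) * (1+1) = 14; answer 14
Stage 3: A2 = 14; d = -21; cross terms: (-32*-24 - 36*-21)=1524, (36*32 - -11*-24)=888, (-11*16 - -38*32)=1040, (-38*2 - -18*16)=212, (-18*-21 - -32*2)=442; twice the area = |4106| = 4106; area = 2053; boundary points = 1 + 1 + 1 + 2 + 1 = 6; strictly interior points = area - boundary/2 + 1 = 2051; answer 2051
Stage 4: A3 = 2051; c = 10; remainder = value at the root: 3*(10)^4 - 9*(10)^3 + 5*(10)^2 + 6*(10)^1 + 1 = (30000) + (-9000) + (500) + (60) + (1) = 21561; answer 21561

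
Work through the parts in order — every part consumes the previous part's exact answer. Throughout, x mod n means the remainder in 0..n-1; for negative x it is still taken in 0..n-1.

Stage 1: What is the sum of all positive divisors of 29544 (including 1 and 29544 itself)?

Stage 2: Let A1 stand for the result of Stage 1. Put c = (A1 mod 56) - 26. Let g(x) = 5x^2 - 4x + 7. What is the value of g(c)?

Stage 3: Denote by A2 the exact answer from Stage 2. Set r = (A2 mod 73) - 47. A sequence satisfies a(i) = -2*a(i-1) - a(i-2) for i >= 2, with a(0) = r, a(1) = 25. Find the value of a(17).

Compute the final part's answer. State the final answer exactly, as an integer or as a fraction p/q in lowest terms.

Stage 1: 29544 = 2^3 * 3 * 1231; sigma = (1 + 2 + 4 + 8) * (1 + 3) * (1 + 1231) = 15 * 4 * 1232 = 73920; answer 73920
Stage 2: A1 = 73920; c = -26; 5*(-26)^2 - 4*(-26)^1 + 7 = (3380) + (104) + (7) = 3491; answer 3491
Stage 3: A2 = 3491; r = 13; a(2) = -2*(25) - 1*(13) = -63; iterating: a(2)=-63, a(3)=101, a(4)=-139, a(5)=177, a(6)=-215, a(7)=253, a(8)=-291, a(9)=329, a(10)=-367, a(11)=405, a(12)=-443, a(13)=481, a(14)=-519, a(15)=557, a(16)=-595, a(17)=633; answer 633

633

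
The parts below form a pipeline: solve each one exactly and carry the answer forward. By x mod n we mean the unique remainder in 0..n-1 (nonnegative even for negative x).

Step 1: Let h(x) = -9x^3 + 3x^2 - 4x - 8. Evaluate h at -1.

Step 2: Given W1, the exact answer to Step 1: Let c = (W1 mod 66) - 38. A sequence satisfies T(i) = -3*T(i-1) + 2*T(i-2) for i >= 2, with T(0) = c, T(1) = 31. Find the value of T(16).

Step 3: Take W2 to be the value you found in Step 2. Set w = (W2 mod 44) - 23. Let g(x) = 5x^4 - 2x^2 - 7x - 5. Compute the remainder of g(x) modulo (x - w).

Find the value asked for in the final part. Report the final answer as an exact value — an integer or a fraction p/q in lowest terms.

Step 1: -9*(-1)^3 + 3*(-1)^2 - 4*(-1)^1 - 8 = (9) + (3) + (4) + (-8) = 8; answer 8
Step 2: W1 = 8; c = -30; T(2) = -3*(31) + 2*(-30) = -153; iterating: T(2)=-153, T(3)=521, T(4)=-1869, T(5)=6649, T(6)=-23685, T(7)=84353, T(8)=-300429, T(9)=1069993, T(10)=-3810837, T(11)=13572497, T(12)=-48339165, T(13)=172162489, T(14)=-613165797, T(15)=2183822369, T(16)=-7777798701; answer -7777798701
Step 3: W2 = -7777798701; w = 8; remainder = value at the root: 5*(8)^4 - 2*(8)^2 - 7*(8)^1 - 5 = (20480) + (-128) + (-56) + (-5) = 20291; answer 20291

20291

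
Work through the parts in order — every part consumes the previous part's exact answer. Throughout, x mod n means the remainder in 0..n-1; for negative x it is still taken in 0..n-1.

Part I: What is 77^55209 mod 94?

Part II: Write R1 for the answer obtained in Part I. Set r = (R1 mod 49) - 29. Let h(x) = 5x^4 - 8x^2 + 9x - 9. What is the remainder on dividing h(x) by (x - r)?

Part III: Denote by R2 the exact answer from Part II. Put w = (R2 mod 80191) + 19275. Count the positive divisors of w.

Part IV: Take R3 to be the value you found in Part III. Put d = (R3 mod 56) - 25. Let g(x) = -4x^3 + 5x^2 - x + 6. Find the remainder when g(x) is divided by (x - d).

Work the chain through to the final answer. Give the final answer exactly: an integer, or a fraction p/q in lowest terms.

21120

Part I: squarings mod 94: 77^1=77, 77^2=7, 77^4=49, 77^8=51, 77^16=63, 77^32=21, 77^64=65, 77^128=89, 77^256=25, 77^512=61, 77^1024=55, 77^2048=17, 77^4096=7, 77^8192=49, 77^16384=51, 77^32768=63; 77^55209 = 77^1 * 77^8 * 77^32 * 77^128 * 77^256 * 77^512 * 77^1024 * 77^4096 * 77^16384 * 77^32768 = 73 (mod 94); answer 73
Part II: R1 = 73; r = -5; remainder = value at the root: 5*(-5)^4 - 8*(-5)^2 + 9*(-5)^1 - 9 = (3125) + (-200) + (-45) + (-9) = 2871; answer 2871
Part III: R2 = 2871; w = 22146; 22146 = 2 * 3 * 3691; number of divisors = (1+1) * (1+1) * (1+1) = 8; answer 8
Part IV: R3 = 8; d = -17; remainder = value at the root: -4*(-17)^3 + 5*(-17)^2 - 1*(-17)^1 + 6 = (19652) + (1445) + (17) + (6) = 21120; answer 21120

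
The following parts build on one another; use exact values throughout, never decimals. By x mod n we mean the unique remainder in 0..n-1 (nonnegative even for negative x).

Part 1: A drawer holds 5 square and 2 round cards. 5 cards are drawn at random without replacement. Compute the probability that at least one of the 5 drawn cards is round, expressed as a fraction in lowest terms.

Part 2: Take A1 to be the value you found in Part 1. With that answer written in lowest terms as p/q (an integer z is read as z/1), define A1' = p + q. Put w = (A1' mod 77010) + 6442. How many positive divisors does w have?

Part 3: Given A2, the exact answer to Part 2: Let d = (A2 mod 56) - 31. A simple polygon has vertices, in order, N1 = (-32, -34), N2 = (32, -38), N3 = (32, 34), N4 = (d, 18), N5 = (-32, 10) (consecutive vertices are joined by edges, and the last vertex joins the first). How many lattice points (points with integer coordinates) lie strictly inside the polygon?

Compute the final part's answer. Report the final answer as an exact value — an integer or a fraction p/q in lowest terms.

3848

Part 1: total draws C(7,5) = 21; complement C(5,5) = 1; favorable 21 - 1 = 20; P = 20/21; answer 20/21
Part 2: A1 = 20/21; threaded value p + q = 41; w = 6483; 6483 = 3 * 2161; number of divisors = (1+1) * (1+1) = 4; answer 4
Part 3: A2 = 4; d = -27; cross terms: (-32*-38 - 32*-34)=2304, (32*34 - 32*-38)=2304, (32*18 - -27*34)=1494, (-27*10 - -32*18)=306, (-32*-34 - -32*10)=1408; twice the area = |7816| = 7816; area = 3908; boundary points = 4 + 72 + 1 + 1 + 44 = 122; strictly interior points = area - boundary/2 + 1 = 3848; answer 3848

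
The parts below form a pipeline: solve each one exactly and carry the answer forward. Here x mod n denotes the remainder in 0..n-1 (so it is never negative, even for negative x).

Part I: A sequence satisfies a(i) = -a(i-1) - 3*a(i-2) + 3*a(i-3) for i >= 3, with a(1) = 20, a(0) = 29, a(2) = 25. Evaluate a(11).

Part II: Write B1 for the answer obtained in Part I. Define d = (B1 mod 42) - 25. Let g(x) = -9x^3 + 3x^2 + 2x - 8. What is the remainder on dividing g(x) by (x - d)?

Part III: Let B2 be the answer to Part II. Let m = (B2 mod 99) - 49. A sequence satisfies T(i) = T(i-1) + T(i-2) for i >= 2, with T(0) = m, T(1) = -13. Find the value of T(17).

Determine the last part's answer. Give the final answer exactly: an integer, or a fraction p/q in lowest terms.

25628

Part I: a(3) = -1*(25) - 3*(20) + 3*(29) = 2; iterating: a(3)=2, a(4)=-17, a(5)=86, a(6)=-29, a(7)=-280, a(8)=625, a(9)=128, a(10)=-2843, a(11)=4334; answer 4334
Part II: B1 = 4334; d = -17; remainder = value at the root: -9*(-17)^3 + 3*(-17)^2 + 2*(-17)^1 - 8 = (44217) + (867) + (-34) + (-8) = 45042; answer 45042
Part III: B2 = 45042; m = 47; T(2) = 1*(-13) + 1*(47) = 34; iterating: T(2)=34, T(3)=21, T(4)=55, T(5)=76, T(6)=131, T(7)=207, T(8)=338, T(9)=545, T(10)=883, T(11)=1428, T(12)=2311, T(13)=3739, T(14)=6050, T(15)=9789, T(16)=15839, T(17)=25628; answer 25628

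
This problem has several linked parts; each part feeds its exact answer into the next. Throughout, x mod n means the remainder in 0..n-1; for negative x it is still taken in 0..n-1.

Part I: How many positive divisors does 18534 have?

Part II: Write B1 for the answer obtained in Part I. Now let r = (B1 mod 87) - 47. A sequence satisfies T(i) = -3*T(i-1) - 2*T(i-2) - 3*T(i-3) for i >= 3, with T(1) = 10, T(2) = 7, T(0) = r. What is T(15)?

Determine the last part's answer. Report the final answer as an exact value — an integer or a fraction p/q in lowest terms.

Part I: 18534 = 2 * 3 * 3089; number of divisors = (1+1) * (1+1) * (1+1) = 8; answer 8
Part II: B1 = 8; r = -39; T(3) = -3*(7) - 2*(10) - 3*(-39) = 76; iterating: T(3)=76, T(4)=-272, T(5)=643, T(6)=-1613, T(7)=4369, T(8)=-11810, T(9)=31531, T(10)=-84080, T(11)=224608, T(12)=-600257, T(13)=1603795, T(14)=-4284695, T(15)=11447266; answer 11447266

11447266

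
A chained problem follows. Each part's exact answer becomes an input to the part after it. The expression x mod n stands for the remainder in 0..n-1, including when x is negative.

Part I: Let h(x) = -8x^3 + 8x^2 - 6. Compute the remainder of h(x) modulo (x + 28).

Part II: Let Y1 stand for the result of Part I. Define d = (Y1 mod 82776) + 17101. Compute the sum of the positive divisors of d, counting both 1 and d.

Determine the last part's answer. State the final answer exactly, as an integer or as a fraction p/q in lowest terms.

33864

Part I: remainder = value at the root: -8*(-28)^3 + 8*(-28)^2 - 6 = (175616) + (6272) + (-6) = 181882; answer 181882
Part II: Y1 = 181882; d = 33431; 33431 = 101 * 331; sigma = (1 + 101) * (1 + 331) = 102 * 332 = 33864; answer 33864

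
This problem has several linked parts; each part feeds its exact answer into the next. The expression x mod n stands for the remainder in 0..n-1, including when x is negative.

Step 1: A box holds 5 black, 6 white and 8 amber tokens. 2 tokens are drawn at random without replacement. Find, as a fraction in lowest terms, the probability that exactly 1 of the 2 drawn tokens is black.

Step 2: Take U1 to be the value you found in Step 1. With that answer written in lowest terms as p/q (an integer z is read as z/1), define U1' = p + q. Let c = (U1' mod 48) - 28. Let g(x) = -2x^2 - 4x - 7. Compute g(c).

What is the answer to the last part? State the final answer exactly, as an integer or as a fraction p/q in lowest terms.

-1357

Step 1: total draws C(19,2) = 171; favorable C(5,1)*C(14,1) = 70; P = 70/171; answer 70/171
Step 2: U1 = 70/171; threaded value p + q = 241; c = -27; -2*(-27)^2 - 4*(-27)^1 - 7 = (-1458) + (108) + (-7) = -1357; answer -1357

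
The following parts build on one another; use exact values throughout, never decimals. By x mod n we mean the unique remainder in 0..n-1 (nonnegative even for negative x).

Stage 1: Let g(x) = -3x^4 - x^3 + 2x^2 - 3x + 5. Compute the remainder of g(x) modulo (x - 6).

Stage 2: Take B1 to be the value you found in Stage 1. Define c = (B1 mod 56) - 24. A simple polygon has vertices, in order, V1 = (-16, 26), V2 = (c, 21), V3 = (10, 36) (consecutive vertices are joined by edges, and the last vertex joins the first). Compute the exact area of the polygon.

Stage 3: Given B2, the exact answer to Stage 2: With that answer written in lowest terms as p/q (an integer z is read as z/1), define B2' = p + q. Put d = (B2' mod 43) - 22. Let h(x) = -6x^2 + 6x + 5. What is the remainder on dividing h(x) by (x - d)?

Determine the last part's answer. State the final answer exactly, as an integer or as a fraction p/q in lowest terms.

-67

Stage 1: remainder = value at the root: -3*(6)^4 - 1*(6)^3 + 2*(6)^2 - 3*(6)^1 + 5 = (-3888) + (-216) + (72) + (-18) + (5) = -4045; answer -4045
Stage 2: B1 = -4045; c = 19; cross terms: (-16*21 - 19*26)=-830, (19*36 - 10*21)=474, (10*26 - -16*36)=836; twice the area = |480| = 480; area = 240; answer 240
Stage 3: B2 = 240; threaded value p + q = 241; d = 4; remainder = value at the root: -6*(4)^2 + 6*(4)^1 + 5 = (-96) + (24) + (5) = -67; answer -67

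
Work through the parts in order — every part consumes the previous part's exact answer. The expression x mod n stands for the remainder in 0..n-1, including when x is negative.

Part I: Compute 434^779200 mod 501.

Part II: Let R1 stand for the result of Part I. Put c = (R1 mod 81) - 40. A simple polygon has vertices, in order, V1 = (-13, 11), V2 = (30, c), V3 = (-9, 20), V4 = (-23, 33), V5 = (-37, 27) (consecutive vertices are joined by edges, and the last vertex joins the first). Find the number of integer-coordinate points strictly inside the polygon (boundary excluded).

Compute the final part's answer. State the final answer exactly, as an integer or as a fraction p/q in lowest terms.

477

Part I: squarings mod 501: 434^1=434, 434^2=481, 434^4=400, 434^8=181, 434^16=196, 434^32=340, 434^64=370, 434^128=127, 434^256=97, 434^512=391, 434^1024=76, 434^2048=265, 434^4096=85, 434^8192=211, 434^16384=433, 434^32768=115, 434^65536=199, 434^131072=22, 434^262144=484, 434^524288=289; 434^779200 = 434^64 * 434^128 * 434^256 * 434^512 * 434^8192 * 434^16384 * 434^32768 * 434^65536 * 434^131072 * 434^524288 = 124 (mod 501); answer 124
Part II: R1 = 124; c = 3; cross terms: (-13*3 - 30*11)=-369, (30*20 - -9*3)=627, (-9*33 - -23*20)=163, (-23*27 - -37*33)=600, (-37*11 - -13*27)=-56; twice the area = |965| = 965; area = 965/2; boundary points = 1 + 1 + 1 + 2 + 8 = 13; strictly interior points = area - boundary/2 + 1 = 477; answer 477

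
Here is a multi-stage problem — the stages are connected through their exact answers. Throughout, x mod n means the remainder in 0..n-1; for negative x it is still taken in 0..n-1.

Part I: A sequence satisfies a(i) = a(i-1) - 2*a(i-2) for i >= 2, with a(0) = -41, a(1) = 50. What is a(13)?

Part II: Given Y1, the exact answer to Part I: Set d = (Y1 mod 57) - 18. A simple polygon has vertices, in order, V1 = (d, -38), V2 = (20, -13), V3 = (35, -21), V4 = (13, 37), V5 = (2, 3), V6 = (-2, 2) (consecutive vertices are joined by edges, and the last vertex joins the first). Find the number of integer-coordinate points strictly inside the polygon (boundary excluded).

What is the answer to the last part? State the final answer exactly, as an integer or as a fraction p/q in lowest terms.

972

Part I: a(2) = 1*(50) - 2*(-41) = 132; iterating: a(2)=132, a(3)=32, a(4)=-232, a(5)=-296, a(6)=168, a(7)=760, a(8)=424, a(9)=-1096, a(10)=-1944, a(11)=248, a(12)=4136, a(13)=3640; answer 3640
Part II: Y1 = 3640; d = 31; cross terms: (31*-13 - 20*-38)=357, (20*-21 - 35*-13)=35, (35*37 - 13*-21)=1568, (13*3 - 2*37)=-35, (2*2 - -2*3)=10, (-2*-38 - 31*2)=14; twice the area = |1949| = 1949; area = 1949/2; boundary points = 1 + 1 + 2 + 1 + 1 + 1 = 7; strictly interior points = area - boundary/2 + 1 = 972; answer 972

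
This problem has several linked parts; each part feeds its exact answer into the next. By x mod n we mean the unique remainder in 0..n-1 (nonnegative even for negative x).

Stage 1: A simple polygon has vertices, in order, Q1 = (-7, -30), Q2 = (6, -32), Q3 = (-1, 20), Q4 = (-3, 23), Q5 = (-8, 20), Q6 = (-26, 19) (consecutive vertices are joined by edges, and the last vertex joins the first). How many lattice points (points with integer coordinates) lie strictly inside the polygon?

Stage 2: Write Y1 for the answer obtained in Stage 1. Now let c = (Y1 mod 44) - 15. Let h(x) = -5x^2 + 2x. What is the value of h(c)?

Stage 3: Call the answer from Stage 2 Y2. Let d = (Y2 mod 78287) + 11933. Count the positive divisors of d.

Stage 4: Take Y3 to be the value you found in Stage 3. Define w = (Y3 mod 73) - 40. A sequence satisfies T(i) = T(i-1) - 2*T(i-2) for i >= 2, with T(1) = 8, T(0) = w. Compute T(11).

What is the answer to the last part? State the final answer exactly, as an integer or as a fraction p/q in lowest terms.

Stage 1: cross terms: (-7*-32 - 6*-30)=404, (6*20 - -1*-32)=88, (-1*23 - -3*20)=37, (-3*20 - -8*23)=124, (-8*19 - -26*20)=368, (-26*-30 - -7*19)=913; twice the area = |1934| = 1934; area = 967; boundary points = 1 + 1 + 1 + 1 + 1 + 1 = 6; strictly interior points = area - boundary/2 + 1 = 965; answer 965
Stage 2: Y1 = 965; c = 26; -5*(26)^2 + 2*(26)^1 = (-3380) + (52) = -3328; answer -3328
Stage 3: Y2 = -3328; d = 86892; 86892 = 2^2 * 3 * 13 * 557; number of divisors = (2+1) * (1+1) * (1+1) * (1+1) = 24; answer 24
Stage 4: Y3 = 24; w = -16; T(2) = 1*(8) - 2*(-16) = 40; iterating: T(2)=40, T(3)=24, T(4)=-56, T(5)=-104, T(6)=8, T(7)=216, T(8)=200, T(9)=-232, T(10)=-632, T(11)=-168; answer -168

-168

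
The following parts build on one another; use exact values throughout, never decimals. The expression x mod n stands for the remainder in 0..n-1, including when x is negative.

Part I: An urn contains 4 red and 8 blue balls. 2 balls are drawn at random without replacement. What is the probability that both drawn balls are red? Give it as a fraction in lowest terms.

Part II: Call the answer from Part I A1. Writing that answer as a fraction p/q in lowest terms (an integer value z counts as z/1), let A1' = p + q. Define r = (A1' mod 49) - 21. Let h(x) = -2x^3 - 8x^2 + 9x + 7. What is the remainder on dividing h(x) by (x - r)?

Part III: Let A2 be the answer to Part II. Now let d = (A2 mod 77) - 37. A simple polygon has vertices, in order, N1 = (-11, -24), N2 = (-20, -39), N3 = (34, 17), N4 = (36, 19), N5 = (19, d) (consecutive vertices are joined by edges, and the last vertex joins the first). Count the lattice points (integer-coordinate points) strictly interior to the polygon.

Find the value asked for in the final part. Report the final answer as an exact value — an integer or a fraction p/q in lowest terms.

199

Part I: total draws C(12,2) = 66; favorable C(4,2) = 6; P = 1/11; answer 1/11
Part II: A1 = 1/11; threaded value p + q = 12; r = -9; remainder = value at the root: -2*(-9)^3 - 8*(-9)^2 + 9*(-9)^1 + 7 = (1458) + (-648) + (-81) + (7) = 736; answer 736
Part III: A2 = 736; d = 6; cross terms: (-11*-39 - -20*-24)=-51, (-20*17 - 34*-39)=986, (34*19 - 36*17)=34, (36*6 - 19*19)=-145, (19*-24 - -11*6)=-390; twice the area = |434| = 434; area = 217; boundary points = 3 + 2 + 2 + 1 + 30 = 38; strictly interior points = area - boundary/2 + 1 = 199; answer 199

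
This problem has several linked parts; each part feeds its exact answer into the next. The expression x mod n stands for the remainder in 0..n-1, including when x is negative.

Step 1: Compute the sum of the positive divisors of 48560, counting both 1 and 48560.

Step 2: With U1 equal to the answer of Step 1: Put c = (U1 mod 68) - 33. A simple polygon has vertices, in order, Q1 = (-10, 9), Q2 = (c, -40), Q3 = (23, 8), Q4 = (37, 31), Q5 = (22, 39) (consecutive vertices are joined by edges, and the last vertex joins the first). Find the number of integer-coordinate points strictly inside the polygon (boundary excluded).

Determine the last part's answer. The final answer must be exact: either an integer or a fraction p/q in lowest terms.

Step 1: 48560 = 2^4 * 5 * 607; sigma = (1 + 2 + 4 + 8 + 16) * (1 + 5) * (1 + 607) = 31 * 6 * 608 = 113088; answer 113088
Step 2: U1 = 113088; c = -29; cross terms: (-10*-40 - -29*9)=661, (-29*8 - 23*-40)=688, (23*31 - 37*8)=417, (37*39 - 22*31)=761, (22*9 - -10*39)=588; twice the area = |3115| = 3115; area = 3115/2; boundary points = 1 + 4 + 1 + 1 + 2 = 9; strictly interior points = area - boundary/2 + 1 = 1554; answer 1554

1554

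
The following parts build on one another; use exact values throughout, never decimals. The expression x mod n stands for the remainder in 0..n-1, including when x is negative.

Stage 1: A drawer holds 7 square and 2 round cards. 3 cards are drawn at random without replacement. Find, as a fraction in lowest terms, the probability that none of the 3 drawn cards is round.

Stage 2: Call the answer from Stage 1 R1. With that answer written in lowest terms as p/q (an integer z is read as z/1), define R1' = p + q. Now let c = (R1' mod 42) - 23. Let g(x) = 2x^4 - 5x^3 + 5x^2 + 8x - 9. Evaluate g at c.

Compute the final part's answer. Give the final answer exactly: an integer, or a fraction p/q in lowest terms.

Stage 1: total draws C(9,3) = 84; favorable C(7,3) = 35; P = 5/12; answer 5/12
Stage 2: R1 = 5/12; threaded value p + q = 17; c = -6; 2*(-6)^4 - 5*(-6)^3 + 5*(-6)^2 + 8*(-6)^1 - 9 = (2592) + (1080) + (180) + (-48) + (-9) = 3795; answer 3795

3795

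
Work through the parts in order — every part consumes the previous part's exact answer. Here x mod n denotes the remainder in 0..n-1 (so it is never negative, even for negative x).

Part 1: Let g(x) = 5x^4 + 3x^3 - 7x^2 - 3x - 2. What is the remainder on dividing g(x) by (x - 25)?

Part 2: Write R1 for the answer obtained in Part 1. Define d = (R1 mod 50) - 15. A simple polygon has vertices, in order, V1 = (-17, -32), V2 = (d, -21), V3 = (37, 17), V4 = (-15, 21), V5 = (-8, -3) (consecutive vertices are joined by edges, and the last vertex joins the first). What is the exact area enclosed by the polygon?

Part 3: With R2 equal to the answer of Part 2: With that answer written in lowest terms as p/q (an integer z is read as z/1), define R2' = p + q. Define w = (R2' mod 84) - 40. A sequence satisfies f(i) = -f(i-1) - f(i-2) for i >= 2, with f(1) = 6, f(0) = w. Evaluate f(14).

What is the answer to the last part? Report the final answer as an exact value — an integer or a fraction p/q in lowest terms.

31

Part 1: remainder = value at the root: 5*(25)^4 + 3*(25)^3 - 7*(25)^2 - 3*(25)^1 - 2 = (1953125) + (46875) + (-4375) + (-75) + (-2) = 1995548; answer 1995548
Part 2: R1 = 1995548; d = 33; cross terms: (-17*-21 - 33*-32)=1413, (33*17 - 37*-21)=1338, (37*21 - -15*17)=1032, (-15*-3 - -8*21)=213, (-8*-32 - -17*-3)=205; twice the area = |4201| = 4201; area = 4201/2; answer 4201/2
Part 3: R2 = 4201/2; threaded value p + q = 4203; w = -37; f(2) = -1*(6) - 1*(-37) = 31; iterating: f(2)=31, f(3)=-37, f(4)=6, f(5)=31, f(6)=-37, f(7)=6, f(8)=31, f(9)=-37, f(10)=6, f(11)=31, f(12)=-37, f(13)=6, f(14)=31; answer 31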